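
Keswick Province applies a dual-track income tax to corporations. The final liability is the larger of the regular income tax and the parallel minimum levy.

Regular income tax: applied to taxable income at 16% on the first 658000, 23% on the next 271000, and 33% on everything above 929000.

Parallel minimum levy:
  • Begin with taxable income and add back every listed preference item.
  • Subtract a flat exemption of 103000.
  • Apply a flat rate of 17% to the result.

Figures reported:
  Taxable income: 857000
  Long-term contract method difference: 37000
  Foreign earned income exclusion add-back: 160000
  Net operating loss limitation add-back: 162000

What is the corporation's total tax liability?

Regular income tax:
  658000 × 16% = 105280
  199000 × 23% = 45770
  → 151050

Parallel minimum levy:
  Adjusted income: 857000 + 37000 + 160000 + 162000 = 1216000
  Less exemption 103000 → base 1113000
  1113000 × 17% = 189210

189210 > 151050, so the parallel minimum levy is the binding amount.

189210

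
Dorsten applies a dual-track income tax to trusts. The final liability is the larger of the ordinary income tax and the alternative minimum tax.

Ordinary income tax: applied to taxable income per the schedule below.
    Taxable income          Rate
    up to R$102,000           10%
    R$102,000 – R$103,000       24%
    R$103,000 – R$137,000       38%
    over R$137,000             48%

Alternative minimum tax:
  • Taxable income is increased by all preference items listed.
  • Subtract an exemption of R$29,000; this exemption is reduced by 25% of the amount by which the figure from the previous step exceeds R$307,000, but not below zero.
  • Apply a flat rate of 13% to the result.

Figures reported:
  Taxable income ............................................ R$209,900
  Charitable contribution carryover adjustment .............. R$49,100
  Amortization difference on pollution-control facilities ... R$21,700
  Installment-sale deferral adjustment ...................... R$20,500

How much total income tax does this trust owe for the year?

R$58,352

Ordinary income tax:
  R$102,000 × 10% = R$10,200
  R$1,000 × 24% = R$240
  R$34,000 × 38% = R$12,920
  R$72,900 × 48% = R$34,992
  → R$58,352

Alternative minimum tax:
  Adjusted income: R$209,900 + R$49,100 + R$21,700 + R$20,500 = R$301,200
  Exemption: R$301,200 ≤ R$307,000, so full R$29,000 applies
  Base: R$301,200 − R$29,000 = R$272,200
  R$272,200 × 13% = R$35,386

R$58,352 > R$35,386, so the ordinary income tax governs.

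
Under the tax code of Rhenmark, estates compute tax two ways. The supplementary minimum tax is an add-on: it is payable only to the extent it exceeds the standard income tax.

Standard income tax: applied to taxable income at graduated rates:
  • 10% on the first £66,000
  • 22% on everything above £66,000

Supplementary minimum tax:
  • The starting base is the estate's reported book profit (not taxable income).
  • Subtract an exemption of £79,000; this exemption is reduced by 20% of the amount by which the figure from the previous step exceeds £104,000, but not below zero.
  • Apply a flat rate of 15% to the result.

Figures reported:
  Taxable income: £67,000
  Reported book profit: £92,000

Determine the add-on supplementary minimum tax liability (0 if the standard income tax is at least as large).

Standard income tax:
  £66,000 × 10% = £6,600
  £1,000 × 22% = £220
  → £6,820

Supplementary minimum tax:
  Base (reported book profit): £92,000
  Exemption: £92,000 ≤ £104,000, so full £79,000 applies
  Base: £92,000 − £79,000 = £13,000
  £13,000 × 15% = £1,950

£1,950 ≤ £6,820, so no add-on is due.

£0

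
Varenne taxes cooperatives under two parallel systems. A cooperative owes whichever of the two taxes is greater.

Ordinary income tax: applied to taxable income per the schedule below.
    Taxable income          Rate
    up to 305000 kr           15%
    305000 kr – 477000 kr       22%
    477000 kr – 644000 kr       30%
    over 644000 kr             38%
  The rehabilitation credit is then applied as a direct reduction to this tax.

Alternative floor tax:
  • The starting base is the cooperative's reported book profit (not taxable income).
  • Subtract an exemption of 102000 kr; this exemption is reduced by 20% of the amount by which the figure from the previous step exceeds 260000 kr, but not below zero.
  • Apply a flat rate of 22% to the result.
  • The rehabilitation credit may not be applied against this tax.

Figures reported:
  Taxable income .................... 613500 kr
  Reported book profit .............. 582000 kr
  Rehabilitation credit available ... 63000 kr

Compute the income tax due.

Alternative floor tax:
  Base (reported book profit): 582000 kr
  Exemption: 102000 kr − 20% × (582000 kr − 260000 kr) = 102000 kr − 64400 kr = 37600 kr
  Base: 582000 kr − 37600 kr = 544400 kr
  544400 kr × 22% = 119768 kr

Ordinary income tax:
  305000 kr × 15% = 45750 kr
  172000 kr × 22% = 37840 kr
  136500 kr × 30% = 40950 kr
  → 124540 kr
  Less rehabilitation credit 63000 kr → 61540 kr

119768 kr > 61540 kr, so the alternative floor tax is the binding amount.

119768 kr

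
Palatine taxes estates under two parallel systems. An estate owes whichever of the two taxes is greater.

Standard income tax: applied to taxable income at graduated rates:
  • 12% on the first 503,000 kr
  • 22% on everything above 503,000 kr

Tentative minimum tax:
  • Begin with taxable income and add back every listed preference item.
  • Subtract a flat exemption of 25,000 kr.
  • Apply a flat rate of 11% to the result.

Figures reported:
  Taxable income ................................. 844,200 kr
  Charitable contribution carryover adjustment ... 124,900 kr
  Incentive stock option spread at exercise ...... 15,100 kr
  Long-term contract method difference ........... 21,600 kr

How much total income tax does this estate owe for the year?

Tentative minimum tax:
  Adjusted income: 844,200 kr + 124,900 kr + 15,100 kr + 21,600 kr = 1,005,800 kr
  Less exemption 25,000 kr → base 980,800 kr
  980,800 kr × 11% = 107,888 kr

Standard income tax:
  503,000 kr × 12% = 60,360 kr
  341,200 kr × 22% = 75,064 kr
  → 135,424 kr

135,424 kr > 107,888 kr, so the standard income tax governs.

135,424 kr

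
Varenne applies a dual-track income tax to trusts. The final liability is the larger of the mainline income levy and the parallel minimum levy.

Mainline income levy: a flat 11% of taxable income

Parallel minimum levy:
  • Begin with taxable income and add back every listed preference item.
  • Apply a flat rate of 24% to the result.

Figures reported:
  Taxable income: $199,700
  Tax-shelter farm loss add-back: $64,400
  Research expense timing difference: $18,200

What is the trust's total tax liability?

$67,752

Parallel minimum levy:
  Adjusted income: $199,700 + $64,400 + $18,200 = $282,300
  $282,300 × 24% = $67,752

Mainline income levy:
  $199,700 × 11% = $21,967

$67,752 > $21,967, so the parallel minimum levy is the binding amount.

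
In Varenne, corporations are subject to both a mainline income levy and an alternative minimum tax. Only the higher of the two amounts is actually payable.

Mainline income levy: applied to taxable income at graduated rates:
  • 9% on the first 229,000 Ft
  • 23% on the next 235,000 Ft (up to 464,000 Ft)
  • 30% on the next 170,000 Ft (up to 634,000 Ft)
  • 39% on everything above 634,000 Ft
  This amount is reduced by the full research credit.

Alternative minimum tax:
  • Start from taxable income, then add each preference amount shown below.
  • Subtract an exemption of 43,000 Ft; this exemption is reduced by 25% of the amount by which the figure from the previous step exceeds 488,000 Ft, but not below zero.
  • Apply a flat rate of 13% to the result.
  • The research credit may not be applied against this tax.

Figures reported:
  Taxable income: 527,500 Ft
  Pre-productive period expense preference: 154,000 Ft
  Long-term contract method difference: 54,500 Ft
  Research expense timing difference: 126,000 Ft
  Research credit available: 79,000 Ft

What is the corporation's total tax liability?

Alternative minimum tax:
  Adjusted income: 527,500 Ft + 154,000 Ft + 54,500 Ft + 126,000 Ft = 862,000 Ft
  Exemption: 25% × (862,000 Ft − 488,000 Ft) = 93,500 Ft ≥ 43,000 Ft, so the exemption is fully phased out
  Base: 862,000 Ft − 0 Ft = 862,000 Ft
  862,000 Ft × 13% = 112,060 Ft

Mainline income levy:
  229,000 Ft × 9% = 20,610 Ft
  235,000 Ft × 23% = 54,050 Ft
  63,500 Ft × 30% = 19,050 Ft
  → 93,710 Ft
  Less research credit 79,000 Ft → 14,710 Ft

112,060 Ft > 14,710 Ft, so the alternative minimum tax is the binding amount.

112,060 Ft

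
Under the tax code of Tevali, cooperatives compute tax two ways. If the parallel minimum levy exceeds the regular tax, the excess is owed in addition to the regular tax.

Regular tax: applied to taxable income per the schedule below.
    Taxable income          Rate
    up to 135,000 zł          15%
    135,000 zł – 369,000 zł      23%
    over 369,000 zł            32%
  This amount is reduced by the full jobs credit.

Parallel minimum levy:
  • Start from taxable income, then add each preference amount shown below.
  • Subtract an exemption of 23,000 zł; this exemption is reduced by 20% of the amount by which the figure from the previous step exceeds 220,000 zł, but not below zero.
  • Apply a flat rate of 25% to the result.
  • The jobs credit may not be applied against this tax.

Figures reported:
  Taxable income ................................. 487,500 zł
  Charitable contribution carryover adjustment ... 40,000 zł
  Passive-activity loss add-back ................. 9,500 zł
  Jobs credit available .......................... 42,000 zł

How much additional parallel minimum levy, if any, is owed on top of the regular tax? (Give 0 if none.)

64,260 zł

Parallel minimum levy:
  Adjusted income: 487,500 zł + 40,000 zł + 9,500 zł = 537,000 zł
  Exemption: 20% × (537,000 zł − 220,000 zł) = 63,400 zł ≥ 23,000 zł, so the exemption is fully phased out
  Base: 537,000 zł − 0 zł = 537,000 zł
  537,000 zł × 25% = 134,250 zł

Regular tax:
  135,000 zł × 15% = 20,250 zł
  234,000 zł × 23% = 53,820 zł
  118,500 zł × 32% = 37,920 zł
  → 111,990 zł
  Less jobs credit 42,000 zł → 69,990 zł

Excess of parallel minimum levy over regular tax: 134,250 zł − 69,990 zł = 64,260 zł.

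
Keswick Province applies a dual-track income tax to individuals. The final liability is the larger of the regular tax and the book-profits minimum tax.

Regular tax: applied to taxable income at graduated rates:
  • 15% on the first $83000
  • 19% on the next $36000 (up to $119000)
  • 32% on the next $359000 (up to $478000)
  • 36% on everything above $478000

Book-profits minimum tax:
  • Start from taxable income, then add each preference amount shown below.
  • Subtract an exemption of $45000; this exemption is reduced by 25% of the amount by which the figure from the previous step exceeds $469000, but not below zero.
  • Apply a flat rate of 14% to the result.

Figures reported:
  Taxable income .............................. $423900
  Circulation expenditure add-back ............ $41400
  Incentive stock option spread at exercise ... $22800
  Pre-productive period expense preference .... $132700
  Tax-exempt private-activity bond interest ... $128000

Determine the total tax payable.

$116858

Regular tax:
  $83000 × 15% = $12450
  $36000 × 19% = $6840
  $304900 × 32% = $97568
  → $116858

Book-profits minimum tax:
  Adjusted income: $423900 + $41400 + $22800 + $132700 + $128000 = $748800
  Exemption: 25% × ($748800 − $469000) = $69950 ≥ $45000, so the exemption is fully phased out
  Base: $748800 − $0 = $748800
  $748800 × 14% = $104832

$116858 > $104832, so the regular tax governs.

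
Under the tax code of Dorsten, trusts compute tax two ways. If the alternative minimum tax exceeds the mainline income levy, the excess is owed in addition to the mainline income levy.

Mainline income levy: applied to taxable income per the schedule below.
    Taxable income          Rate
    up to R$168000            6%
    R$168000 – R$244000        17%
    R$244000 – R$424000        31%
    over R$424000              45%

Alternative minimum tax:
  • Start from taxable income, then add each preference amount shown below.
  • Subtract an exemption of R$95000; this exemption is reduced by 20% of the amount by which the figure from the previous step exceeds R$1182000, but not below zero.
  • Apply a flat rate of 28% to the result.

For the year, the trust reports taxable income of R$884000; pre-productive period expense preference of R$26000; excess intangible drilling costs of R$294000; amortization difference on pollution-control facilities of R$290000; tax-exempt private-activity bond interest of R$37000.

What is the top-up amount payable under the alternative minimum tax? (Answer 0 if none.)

R$135824

Alternative minimum tax:
  Adjusted income: R$884000 + R$26000 + R$294000 + R$290000 + R$37000 = R$1531000
  Exemption: R$95000 − 20% × (R$1531000 − R$1182000) = R$95000 − R$69800 = R$25200
  Base: R$1531000 − R$25200 = R$1505800
  R$1505800 × 28% = R$421624

Mainline income levy:
  R$168000 × 6% = R$10080
  R$76000 × 17% = R$12920
  R$180000 × 31% = R$55800
  R$460000 × 45% = R$207000
  → R$285800

Excess of alternative minimum tax over mainline income levy: R$421624 − R$285800 = R$135824.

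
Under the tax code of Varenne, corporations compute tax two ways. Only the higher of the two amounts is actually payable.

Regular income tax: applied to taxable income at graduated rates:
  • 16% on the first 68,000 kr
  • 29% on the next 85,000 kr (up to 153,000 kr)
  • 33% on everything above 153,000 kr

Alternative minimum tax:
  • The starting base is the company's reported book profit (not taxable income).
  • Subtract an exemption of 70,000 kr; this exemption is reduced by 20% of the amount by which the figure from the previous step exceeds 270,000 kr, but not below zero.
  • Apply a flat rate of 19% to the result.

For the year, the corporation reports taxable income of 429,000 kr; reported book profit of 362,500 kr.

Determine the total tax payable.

126,610 kr

Regular income tax:
  68,000 kr × 16% = 10,880 kr
  85,000 kr × 29% = 24,650 kr
  276,000 kr × 33% = 91,080 kr
  → 126,610 kr

Alternative minimum tax:
  Base (reported book profit): 362,500 kr
  Exemption: 70,000 kr − 20% × (362,500 kr − 270,000 kr) = 70,000 kr − 18,500 kr = 51,500 kr
  Base: 362,500 kr − 51,500 kr = 311,000 kr
  311,000 kr × 19% = 59,090 kr

126,610 kr > 59,090 kr, so the regular income tax governs.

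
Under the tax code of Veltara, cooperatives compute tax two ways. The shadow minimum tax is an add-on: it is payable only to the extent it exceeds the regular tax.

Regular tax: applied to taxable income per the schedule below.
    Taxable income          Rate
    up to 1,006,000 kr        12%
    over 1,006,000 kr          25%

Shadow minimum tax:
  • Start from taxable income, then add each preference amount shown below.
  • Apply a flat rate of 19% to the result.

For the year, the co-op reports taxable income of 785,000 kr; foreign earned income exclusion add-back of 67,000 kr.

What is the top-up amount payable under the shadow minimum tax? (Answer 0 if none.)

Shadow minimum tax:
  Adjusted income: 785,000 kr + 67,000 kr = 852,000 kr
  852,000 kr × 19% = 161,880 kr

Regular tax:
  785,000 kr × 12% = 94,200 kr

Excess of shadow minimum tax over regular tax: 161,880 kr − 94,200 kr = 67,680 kr.

67,680 kr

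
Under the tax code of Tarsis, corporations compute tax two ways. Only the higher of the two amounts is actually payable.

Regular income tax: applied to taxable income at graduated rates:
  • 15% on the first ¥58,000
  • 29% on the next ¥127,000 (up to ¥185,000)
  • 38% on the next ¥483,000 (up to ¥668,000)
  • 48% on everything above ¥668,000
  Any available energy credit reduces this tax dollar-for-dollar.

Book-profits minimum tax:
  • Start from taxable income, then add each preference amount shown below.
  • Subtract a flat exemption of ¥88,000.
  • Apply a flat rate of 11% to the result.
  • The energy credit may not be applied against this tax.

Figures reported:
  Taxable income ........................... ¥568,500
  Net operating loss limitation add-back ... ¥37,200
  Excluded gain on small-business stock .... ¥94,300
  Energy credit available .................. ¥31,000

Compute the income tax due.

Book-profits minimum tax:
  Adjusted income: ¥568,500 + ¥37,200 + ¥94,300 = ¥700,000
  Less exemption ¥88,000 → base ¥612,000
  ¥612,000 × 11% = ¥67,320

Regular income tax:
  ¥58,000 × 15% = ¥8,700
  ¥127,000 × 29% = ¥36,830
  ¥383,500 × 38% = ¥145,730
  → ¥191,260
  Less energy credit ¥31,000 → ¥160,260

¥160,260 > ¥67,320, so the regular income tax governs.

¥160,260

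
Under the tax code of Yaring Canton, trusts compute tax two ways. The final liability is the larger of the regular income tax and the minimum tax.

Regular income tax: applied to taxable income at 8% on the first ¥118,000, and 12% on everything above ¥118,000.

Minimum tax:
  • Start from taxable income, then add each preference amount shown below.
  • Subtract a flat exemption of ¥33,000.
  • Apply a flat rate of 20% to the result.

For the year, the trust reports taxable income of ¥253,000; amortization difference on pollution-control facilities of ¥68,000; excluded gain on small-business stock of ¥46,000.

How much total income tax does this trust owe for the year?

¥66,800

Minimum tax:
  Adjusted income: ¥253,000 + ¥68,000 + ¥46,000 = ¥367,000
  Less exemption ¥33,000 → base ¥334,000
  ¥334,000 × 20% = ¥66,800

Regular income tax:
  ¥118,000 × 8% = ¥9,440
  ¥135,000 × 12% = ¥16,200
  → ¥25,640

¥66,800 > ¥25,640, so the minimum tax is the binding amount.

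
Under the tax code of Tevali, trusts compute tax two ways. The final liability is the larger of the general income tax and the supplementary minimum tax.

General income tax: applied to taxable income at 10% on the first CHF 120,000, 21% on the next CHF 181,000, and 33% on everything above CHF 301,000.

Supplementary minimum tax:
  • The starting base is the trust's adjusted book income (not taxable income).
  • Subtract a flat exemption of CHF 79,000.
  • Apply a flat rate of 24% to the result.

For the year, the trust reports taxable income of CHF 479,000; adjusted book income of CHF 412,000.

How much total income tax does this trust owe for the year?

General income tax:
  CHF 120,000 × 10% = CHF 12,000
  CHF 181,000 × 21% = CHF 38,010
  CHF 178,000 × 33% = CHF 58,740
  → CHF 108,750

Supplementary minimum tax:
  Base (adjusted book income): CHF 412,000
  Less exemption CHF 79,000 → base CHF 333,000
  CHF 333,000 × 24% = CHF 79,920

CHF 108,750 > CHF 79,920, so the general income tax governs.

CHF 108,750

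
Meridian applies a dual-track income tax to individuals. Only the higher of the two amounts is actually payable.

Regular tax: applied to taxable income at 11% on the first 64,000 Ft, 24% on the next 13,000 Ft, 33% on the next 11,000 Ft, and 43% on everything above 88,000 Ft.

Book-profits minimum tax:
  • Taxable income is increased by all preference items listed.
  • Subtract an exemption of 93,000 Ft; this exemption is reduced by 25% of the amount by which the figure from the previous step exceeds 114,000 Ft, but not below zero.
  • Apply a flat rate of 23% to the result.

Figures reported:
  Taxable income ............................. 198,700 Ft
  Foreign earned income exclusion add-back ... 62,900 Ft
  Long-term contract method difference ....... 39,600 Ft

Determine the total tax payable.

61,391 Ft

Regular tax:
  64,000 Ft × 11% = 7,040 Ft
  13,000 Ft × 24% = 3,120 Ft
  11,000 Ft × 33% = 3,630 Ft
  110,700 Ft × 43% = 47,601 Ft
  → 61,391 Ft

Book-profits minimum tax:
  Adjusted income: 198,700 Ft + 62,900 Ft + 39,600 Ft = 301,200 Ft
  Exemption: 93,000 Ft − 25% × (301,200 Ft − 114,000 Ft) = 93,000 Ft − 46,800 Ft = 46,200 Ft
  Base: 301,200 Ft − 46,200 Ft = 255,000 Ft
  255,000 Ft × 23% = 58,650 Ft

61,391 Ft > 58,650 Ft, so the regular tax governs.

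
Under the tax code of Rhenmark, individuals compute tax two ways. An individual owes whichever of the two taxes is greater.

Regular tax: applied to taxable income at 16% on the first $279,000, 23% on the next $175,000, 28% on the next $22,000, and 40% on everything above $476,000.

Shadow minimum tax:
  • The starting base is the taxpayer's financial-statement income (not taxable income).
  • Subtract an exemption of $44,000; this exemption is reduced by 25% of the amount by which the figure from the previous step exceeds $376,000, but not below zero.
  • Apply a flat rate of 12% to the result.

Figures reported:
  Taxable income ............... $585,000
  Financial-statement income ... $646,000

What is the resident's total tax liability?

Regular tax:
  $279,000 × 16% = $44,640
  $175,000 × 23% = $40,250
  $22,000 × 28% = $6,160
  $109,000 × 40% = $43,600
  → $134,650

Shadow minimum tax:
  Base (financial-statement income): $646,000
  Exemption: 25% × ($646,000 − $376,000) = $67,500 ≥ $44,000, so the exemption is fully phased out
  Base: $646,000 − $0 = $646,000
  $646,000 × 12% = $77,520

$134,650 > $77,520, so the regular tax governs.

$134,650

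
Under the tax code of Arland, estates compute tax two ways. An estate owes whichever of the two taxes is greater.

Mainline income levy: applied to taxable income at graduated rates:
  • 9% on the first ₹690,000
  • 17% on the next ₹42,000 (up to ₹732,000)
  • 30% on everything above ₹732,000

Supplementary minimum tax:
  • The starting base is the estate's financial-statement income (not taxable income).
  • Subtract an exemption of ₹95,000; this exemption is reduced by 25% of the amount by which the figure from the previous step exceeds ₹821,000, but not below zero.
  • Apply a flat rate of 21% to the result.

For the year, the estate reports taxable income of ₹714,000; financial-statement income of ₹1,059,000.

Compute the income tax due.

Mainline income levy:
  ₹690,000 × 9% = ₹62,100
  ₹24,000 × 17% = ₹4,080
  → ₹66,180

Supplementary minimum tax:
  Base (financial-statement income): ₹1,059,000
  Exemption: ₹95,000 − 25% × (₹1,059,000 − ₹821,000) = ₹95,000 − ₹59,500 = ₹35,500
  Base: ₹1,059,000 − ₹35,500 = ₹1,023,500
  ₹1,023,500 × 21% = ₹214,935

₹214,935 > ₹66,180, so the supplementary minimum tax is the binding amount.

₹214,935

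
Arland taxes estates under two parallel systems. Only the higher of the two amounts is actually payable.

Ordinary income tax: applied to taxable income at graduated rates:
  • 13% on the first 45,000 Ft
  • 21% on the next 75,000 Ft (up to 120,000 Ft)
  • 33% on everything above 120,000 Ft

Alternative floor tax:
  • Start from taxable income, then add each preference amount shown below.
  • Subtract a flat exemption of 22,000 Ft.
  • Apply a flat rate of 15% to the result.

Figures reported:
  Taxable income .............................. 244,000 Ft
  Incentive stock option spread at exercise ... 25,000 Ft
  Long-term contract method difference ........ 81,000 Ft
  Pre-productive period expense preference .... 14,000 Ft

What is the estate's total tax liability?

Alternative floor tax:
  Adjusted income: 244,000 Ft + 25,000 Ft + 81,000 Ft + 14,000 Ft = 364,000 Ft
  Less exemption 22,000 Ft → base 342,000 Ft
  342,000 Ft × 15% = 51,300 Ft

Ordinary income tax:
  45,000 Ft × 13% = 5,850 Ft
  75,000 Ft × 21% = 15,750 Ft
  124,000 Ft × 33% = 40,920 Ft
  → 62,520 Ft

62,520 Ft > 51,300 Ft, so the ordinary income tax governs.

62,520 Ft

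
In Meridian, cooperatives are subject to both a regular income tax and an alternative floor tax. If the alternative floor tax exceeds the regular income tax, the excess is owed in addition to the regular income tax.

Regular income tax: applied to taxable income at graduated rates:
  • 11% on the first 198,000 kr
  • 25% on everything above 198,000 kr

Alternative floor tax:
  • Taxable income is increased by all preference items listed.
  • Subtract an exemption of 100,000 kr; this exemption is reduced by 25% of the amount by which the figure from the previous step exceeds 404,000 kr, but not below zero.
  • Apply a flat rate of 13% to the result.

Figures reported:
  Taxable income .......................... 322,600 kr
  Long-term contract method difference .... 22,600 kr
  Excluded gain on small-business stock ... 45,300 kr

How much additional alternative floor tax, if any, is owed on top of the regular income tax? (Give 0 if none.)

0 kr

Regular income tax:
  198,000 kr × 11% = 21,780 kr
  124,600 kr × 25% = 31,150 kr
  → 52,930 kr

Alternative floor tax:
  Adjusted income: 322,600 kr + 22,600 kr + 45,300 kr = 390,500 kr
  Exemption: 390,500 kr ≤ 404,000 kr, so full 100,000 kr applies
  Base: 390,500 kr − 100,000 kr = 290,500 kr
  290,500 kr × 13% = 37,765 kr

37,765 kr ≤ 52,930 kr, so no add-on is due.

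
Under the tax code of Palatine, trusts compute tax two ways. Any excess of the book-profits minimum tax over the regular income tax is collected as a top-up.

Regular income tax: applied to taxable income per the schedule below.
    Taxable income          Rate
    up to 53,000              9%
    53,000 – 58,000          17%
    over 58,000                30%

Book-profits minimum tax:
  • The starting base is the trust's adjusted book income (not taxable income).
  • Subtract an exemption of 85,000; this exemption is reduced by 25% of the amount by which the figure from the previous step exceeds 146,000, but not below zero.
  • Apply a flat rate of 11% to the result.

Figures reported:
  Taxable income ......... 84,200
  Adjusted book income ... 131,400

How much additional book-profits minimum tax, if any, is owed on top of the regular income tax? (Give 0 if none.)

0

Book-profits minimum tax:
  Base (adjusted book income): 131,400
  Exemption: 131,400 ≤ 146,000, so full 85,000 applies
  Base: 131,400 − 85,000 = 46,400
  46,400 × 11% = 5,104

Regular income tax:
  53,000 × 9% = 4,770
  5,000 × 17% = 850
  26,200 × 30% = 7,860
  → 13,480

5,104 ≤ 13,480, so no add-on is due.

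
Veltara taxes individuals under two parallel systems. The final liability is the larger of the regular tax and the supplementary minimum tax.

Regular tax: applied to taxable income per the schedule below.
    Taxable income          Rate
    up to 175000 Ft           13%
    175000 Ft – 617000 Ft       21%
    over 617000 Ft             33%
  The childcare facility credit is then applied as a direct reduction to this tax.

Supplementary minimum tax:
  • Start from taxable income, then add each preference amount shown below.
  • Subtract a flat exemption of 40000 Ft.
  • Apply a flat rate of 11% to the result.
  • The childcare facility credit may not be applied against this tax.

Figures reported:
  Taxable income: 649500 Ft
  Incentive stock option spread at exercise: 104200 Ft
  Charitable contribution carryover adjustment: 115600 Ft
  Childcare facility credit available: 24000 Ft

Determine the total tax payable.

Regular tax:
  175000 Ft × 13% = 22750 Ft
  442000 Ft × 21% = 92820 Ft
  32500 Ft × 33% = 10725 Ft
  → 126295 Ft
  Less childcare facility credit 24000 Ft → 102295 Ft

Supplementary minimum tax:
  Adjusted income: 649500 Ft + 104200 Ft + 115600 Ft = 869300 Ft
  Less exemption 40000 Ft → base 829300 Ft
  829300 Ft × 11% = 91223 Ft

102295 Ft > 91223 Ft, so the regular tax governs.

102295 Ft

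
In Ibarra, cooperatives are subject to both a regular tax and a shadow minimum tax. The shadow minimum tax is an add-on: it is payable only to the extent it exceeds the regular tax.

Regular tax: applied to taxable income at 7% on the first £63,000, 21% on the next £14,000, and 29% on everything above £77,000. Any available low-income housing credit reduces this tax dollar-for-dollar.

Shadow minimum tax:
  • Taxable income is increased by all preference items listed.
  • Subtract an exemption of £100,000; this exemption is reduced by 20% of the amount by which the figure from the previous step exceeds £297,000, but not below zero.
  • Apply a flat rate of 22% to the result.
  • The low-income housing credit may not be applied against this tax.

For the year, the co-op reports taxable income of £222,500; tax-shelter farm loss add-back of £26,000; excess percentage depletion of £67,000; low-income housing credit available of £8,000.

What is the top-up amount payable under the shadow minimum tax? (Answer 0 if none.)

Regular tax:
  £63,000 × 7% = £4,410
  £14,000 × 21% = £2,940
  £145,500 × 29% = £42,195
  → £49,545
  Less low-income housing credit £8,000 → £41,545

Shadow minimum tax:
  Adjusted income: £222,500 + £26,000 + £67,000 = £315,500
  Exemption: £100,000 − 20% × (£315,500 − £297,000) = £100,000 − £3,700 = £96,300
  Base: £315,500 − £96,300 = £219,200
  £219,200 × 22% = £48,224

Excess of shadow minimum tax over regular tax: £48,224 − £41,545 = £6,679.

£6,679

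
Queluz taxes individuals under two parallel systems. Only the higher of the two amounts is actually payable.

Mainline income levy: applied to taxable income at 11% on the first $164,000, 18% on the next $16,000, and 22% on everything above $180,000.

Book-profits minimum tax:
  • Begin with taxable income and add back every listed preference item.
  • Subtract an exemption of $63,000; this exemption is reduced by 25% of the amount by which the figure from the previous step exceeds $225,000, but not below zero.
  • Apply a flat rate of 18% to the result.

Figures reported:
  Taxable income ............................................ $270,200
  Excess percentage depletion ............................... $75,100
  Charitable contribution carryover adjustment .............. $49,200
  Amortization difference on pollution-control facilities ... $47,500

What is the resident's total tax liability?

$77,985

Book-profits minimum tax:
  Adjusted income: $270,200 + $75,100 + $49,200 + $47,500 = $442,000
  Exemption: $63,000 − 25% × ($442,000 − $225,000) = $63,000 − $54,250 = $8,750
  Base: $442,000 − $8,750 = $433,250
  $433,250 × 18% = $77,985

Mainline income levy:
  $164,000 × 11% = $18,040
  $16,000 × 18% = $2,880
  $90,200 × 22% = $19,844
  → $40,764

$77,985 > $40,764, so the book-profits minimum tax is the binding amount.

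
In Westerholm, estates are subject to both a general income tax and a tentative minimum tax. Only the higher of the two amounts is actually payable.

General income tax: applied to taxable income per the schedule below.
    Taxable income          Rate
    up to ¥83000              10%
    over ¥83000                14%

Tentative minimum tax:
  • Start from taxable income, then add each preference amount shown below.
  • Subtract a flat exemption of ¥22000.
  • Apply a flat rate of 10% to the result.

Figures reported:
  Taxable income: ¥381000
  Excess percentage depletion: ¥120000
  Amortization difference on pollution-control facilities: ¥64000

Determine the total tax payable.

¥54300

General income tax:
  ¥83000 × 10% = ¥8300
  ¥298000 × 14% = ¥41720
  → ¥50020

Tentative minimum tax:
  Adjusted income: ¥381000 + ¥120000 + ¥64000 = ¥565000
  Less exemption ¥22000 → base ¥543000
  ¥543000 × 10% = ¥54300

¥54300 > ¥50020, so the tentative minimum tax is the binding amount.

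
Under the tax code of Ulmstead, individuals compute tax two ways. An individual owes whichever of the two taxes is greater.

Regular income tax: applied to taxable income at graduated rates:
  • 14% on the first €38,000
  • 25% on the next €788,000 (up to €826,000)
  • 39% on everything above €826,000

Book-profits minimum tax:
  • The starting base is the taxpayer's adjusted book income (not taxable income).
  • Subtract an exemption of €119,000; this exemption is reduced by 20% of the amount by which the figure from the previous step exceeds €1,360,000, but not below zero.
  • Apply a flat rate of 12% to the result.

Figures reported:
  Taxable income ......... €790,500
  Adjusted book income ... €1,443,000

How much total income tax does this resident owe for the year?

Regular income tax:
  €38,000 × 14% = €5,320
  €752,500 × 25% = €188,125
  → €193,445

Book-profits minimum tax:
  Base (adjusted book income): €1,443,000
  Exemption: €119,000 − 20% × (€1,443,000 − €1,360,000) = €119,000 − €16,600 = €102,400
  Base: €1,443,000 − €102,400 = €1,340,600
  €1,340,600 × 12% = €160,872

€193,445 > €160,872, so the regular income tax governs.

€193,445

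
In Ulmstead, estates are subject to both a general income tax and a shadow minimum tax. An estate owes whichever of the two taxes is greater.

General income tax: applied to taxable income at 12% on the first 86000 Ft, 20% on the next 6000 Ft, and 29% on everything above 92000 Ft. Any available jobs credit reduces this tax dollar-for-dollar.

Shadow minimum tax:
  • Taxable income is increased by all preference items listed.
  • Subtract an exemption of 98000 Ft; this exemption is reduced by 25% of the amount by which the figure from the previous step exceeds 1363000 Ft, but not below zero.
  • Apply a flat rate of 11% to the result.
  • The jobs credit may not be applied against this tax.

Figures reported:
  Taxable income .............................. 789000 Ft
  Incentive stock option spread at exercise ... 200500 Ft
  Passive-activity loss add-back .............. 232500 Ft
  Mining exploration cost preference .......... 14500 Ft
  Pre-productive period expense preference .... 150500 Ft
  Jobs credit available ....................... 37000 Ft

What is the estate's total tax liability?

General income tax:
  86000 Ft × 12% = 10320 Ft
  6000 Ft × 20% = 1200 Ft
  697000 Ft × 29% = 202130 Ft
  → 213650 Ft
  Less jobs credit 37000 Ft → 176650 Ft

Shadow minimum tax:
  Adjusted income: 789000 Ft + 200500 Ft + 232500 Ft + 14500 Ft + 150500 Ft = 1387000 Ft
  Exemption: 98000 Ft − 25% × (1387000 Ft − 1363000 Ft) = 98000 Ft − 6000 Ft = 92000 Ft
  Base: 1387000 Ft − 92000 Ft = 1295000 Ft
  1295000 Ft × 11% = 142450 Ft

176650 Ft > 142450 Ft, so the general income tax governs.

176650 Ft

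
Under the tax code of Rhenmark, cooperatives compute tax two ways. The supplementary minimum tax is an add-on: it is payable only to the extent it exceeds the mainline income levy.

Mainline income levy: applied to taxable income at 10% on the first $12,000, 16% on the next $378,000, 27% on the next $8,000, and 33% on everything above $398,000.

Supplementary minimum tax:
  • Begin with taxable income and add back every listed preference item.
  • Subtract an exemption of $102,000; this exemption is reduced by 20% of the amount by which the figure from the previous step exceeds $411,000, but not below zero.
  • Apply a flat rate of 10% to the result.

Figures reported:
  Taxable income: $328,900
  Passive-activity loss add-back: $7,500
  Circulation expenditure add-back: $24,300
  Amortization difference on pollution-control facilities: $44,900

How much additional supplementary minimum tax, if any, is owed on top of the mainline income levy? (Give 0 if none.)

Mainline income levy:
  $12,000 × 10% = $1,200
  $316,900 × 16% = $50,704
  → $51,904

Supplementary minimum tax:
  Adjusted income: $328,900 + $7,500 + $24,300 + $44,900 = $405,600
  Exemption: $405,600 ≤ $411,000, so full $102,000 applies
  Base: $405,600 − $102,000 = $303,600
  $303,600 × 10% = $30,360

$30,360 ≤ $51,904, so no add-on is due.

$0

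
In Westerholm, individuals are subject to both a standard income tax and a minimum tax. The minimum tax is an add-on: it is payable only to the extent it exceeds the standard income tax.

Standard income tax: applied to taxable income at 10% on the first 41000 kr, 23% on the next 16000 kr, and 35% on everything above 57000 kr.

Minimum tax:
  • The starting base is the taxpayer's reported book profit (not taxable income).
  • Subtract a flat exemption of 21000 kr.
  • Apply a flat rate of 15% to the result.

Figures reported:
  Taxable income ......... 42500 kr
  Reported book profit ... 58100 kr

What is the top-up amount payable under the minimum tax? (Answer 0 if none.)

Minimum tax:
  Base (reported book profit): 58100 kr
  Less exemption 21000 kr → base 37100 kr
  37100 kr × 15% = 5565 kr

Standard income tax:
  41000 kr × 10% = 4100 kr
  1500 kr × 23% = 345 kr
  → 4445 kr

Excess of minimum tax over standard income tax: 5565 kr − 4445 kr = 1120 kr.

1120 kr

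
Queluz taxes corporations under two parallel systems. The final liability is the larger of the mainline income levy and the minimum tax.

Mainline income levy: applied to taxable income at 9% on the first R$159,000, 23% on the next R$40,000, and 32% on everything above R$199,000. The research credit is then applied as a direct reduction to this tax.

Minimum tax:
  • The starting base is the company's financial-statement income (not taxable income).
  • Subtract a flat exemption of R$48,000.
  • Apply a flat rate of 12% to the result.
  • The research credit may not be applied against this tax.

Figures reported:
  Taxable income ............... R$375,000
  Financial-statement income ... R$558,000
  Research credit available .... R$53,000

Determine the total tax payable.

Minimum tax:
  Base (financial-statement income): R$558,000
  Less exemption R$48,000 → base R$510,000
  R$510,000 × 12% = R$61,200

Mainline income levy:
  R$159,000 × 9% = R$14,310
  R$40,000 × 23% = R$9,200
  R$176,000 × 32% = R$56,320
  → R$79,830
  Less research credit R$53,000 → R$26,830

R$61,200 > R$26,830, so the minimum tax is the binding amount.

R$61,200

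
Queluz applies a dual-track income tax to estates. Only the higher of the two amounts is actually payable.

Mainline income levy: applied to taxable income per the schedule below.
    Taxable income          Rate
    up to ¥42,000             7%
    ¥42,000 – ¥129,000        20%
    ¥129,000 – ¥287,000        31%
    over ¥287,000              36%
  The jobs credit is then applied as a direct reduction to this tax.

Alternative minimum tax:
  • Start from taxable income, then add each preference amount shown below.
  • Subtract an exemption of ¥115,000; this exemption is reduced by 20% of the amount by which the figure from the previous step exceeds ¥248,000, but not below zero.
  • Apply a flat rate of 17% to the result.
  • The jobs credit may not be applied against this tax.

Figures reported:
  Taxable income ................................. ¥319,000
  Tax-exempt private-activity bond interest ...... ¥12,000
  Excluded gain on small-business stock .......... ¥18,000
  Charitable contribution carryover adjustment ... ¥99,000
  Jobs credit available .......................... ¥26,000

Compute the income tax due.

Mainline income levy:
  ¥42,000 × 7% = ¥2,940
  ¥87,000 × 20% = ¥17,400
  ¥158,000 × 31% = ¥48,980
  ¥32,000 × 36% = ¥11,520
  → ¥80,840
  Less jobs credit ¥26,000 → ¥54,840

Alternative minimum tax:
  Adjusted income: ¥319,000 + ¥12,000 + ¥18,000 + ¥99,000 = ¥448,000
  Exemption: ¥115,000 − 20% × (¥448,000 − ¥248,000) = ¥115,000 − ¥40,000 = ¥75,000
  Base: ¥448,000 − ¥75,000 = ¥373,000
  ¥373,000 × 17% = ¥63,410

¥63,410 > ¥54,840, so the alternative minimum tax is the binding amount.

¥63,410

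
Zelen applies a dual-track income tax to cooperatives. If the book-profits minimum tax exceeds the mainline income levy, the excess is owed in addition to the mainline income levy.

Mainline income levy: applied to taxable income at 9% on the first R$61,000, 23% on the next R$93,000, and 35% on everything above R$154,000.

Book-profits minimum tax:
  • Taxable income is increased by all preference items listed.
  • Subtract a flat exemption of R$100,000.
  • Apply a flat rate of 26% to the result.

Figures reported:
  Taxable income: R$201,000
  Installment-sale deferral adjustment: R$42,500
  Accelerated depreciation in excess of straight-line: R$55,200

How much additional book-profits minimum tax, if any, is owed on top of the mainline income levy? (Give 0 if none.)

R$8,332

Mainline income levy:
  R$61,000 × 9% = R$5,490
  R$93,000 × 23% = R$21,390
  R$47,000 × 35% = R$16,450
  → R$43,330

Book-profits minimum tax:
  Adjusted income: R$201,000 + R$42,500 + R$55,200 = R$298,700
  Less exemption R$100,000 → base R$198,700
  R$198,700 × 26% = R$51,662

Excess of book-profits minimum tax over mainline income levy: R$51,662 − R$43,330 = R$8,332.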